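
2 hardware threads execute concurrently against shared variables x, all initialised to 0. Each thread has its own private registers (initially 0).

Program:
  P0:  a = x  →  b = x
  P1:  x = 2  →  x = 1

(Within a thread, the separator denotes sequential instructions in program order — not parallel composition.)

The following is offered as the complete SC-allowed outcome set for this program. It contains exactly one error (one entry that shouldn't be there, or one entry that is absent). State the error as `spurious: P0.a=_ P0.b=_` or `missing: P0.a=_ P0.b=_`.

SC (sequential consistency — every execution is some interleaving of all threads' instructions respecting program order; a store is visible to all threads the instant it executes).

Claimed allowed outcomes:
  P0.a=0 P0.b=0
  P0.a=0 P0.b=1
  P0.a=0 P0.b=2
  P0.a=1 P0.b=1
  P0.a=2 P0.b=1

outcome vector order: (P0.a,P0.b)
SC (6): <0 0> <0 1> <0 2> <1 1> <2 1> <2 2>
SC∖claimed = {<2 2>}

missing: P0.a=2 P0.b=2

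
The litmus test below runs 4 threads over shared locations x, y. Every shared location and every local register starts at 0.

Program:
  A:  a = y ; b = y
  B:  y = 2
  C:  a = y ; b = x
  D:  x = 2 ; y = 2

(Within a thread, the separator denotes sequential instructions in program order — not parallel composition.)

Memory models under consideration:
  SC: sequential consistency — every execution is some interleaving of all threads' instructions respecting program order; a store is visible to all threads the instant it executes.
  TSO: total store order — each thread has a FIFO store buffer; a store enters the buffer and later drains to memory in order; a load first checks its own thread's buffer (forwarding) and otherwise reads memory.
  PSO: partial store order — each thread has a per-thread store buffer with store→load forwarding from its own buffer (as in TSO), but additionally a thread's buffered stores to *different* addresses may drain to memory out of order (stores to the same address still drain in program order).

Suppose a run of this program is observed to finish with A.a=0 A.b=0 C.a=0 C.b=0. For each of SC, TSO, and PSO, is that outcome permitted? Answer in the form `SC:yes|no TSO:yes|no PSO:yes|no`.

outcome vector order: (A.a,A.b,C.a,C.b)
SC: 12 outcomes — {<0 0 0 0>, <0 0 0 2>, <0 0 2 0>, <0 0 2 2>, <0 2 0 0>, <0 2 0 2>, <0 2 2 0>, <0 2 2 2>, <2 2 0 0>, <2 2 0 2>, <2 2 2 0>, <2 2 2 2>}
TSO: 12 outcomes — {<0 0 0 0>, <0 0 0 2>, <0 0 2 0>, <0 0 2 2>, <0 2 0 0>, <0 2 0 2>, <0 2 2 0>, <0 2 2 2>, <2 2 0 0>, <2 2 0 2>, <2 2 2 0>, <2 2 2 2>}
PSO: 12 outcomes — {<0 0 0 0>, <0 0 0 2>, <0 0 2 0>, <0 0 2 2>, <0 2 0 0>, <0 2 0 2>, <0 2 2 0>, <0 2 2 2>, <2 2 0 0>, <2 2 0 2>, <2 2 2 0>, <2 2 2 2>}
target <0 0 0 0> ∈ {SC,TSO,PSO}

SC:yes TSO:yes PSO:yes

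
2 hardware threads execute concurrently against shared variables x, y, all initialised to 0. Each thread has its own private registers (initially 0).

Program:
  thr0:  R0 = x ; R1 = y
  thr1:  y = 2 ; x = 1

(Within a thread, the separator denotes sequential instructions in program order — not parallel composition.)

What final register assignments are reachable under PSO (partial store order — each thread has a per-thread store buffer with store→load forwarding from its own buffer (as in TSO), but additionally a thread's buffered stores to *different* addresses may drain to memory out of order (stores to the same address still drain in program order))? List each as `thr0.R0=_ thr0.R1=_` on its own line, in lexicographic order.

outcome vector order: (thr0.R0,thr0.R1)
|PSO outcomes| = 4

thr0.R0=0 thr0.R1=0
thr0.R0=0 thr0.R1=2
thr0.R0=1 thr0.R1=0
thr0.R0=1 thr0.R1=2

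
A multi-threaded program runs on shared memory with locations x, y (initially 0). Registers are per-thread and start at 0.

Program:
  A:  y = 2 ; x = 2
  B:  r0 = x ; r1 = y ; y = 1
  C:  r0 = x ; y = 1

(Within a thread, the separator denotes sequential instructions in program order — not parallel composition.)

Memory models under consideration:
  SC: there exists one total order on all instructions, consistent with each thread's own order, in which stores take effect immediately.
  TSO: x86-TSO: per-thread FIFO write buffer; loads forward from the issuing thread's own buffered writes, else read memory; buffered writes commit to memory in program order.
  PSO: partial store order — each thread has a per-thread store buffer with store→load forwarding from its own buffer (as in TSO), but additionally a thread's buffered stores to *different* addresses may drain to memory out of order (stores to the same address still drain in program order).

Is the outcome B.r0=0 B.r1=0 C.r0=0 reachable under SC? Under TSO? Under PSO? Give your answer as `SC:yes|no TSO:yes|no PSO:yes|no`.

SC:yes TSO:yes PSO:yes

outcome vector order: (B.r0,B.r1,C.r0)
[SC] allowed = {(0,0,0), (0,0,2), (0,1,0), (0,1,2), (0,2,0), (0,2,2), (2,1,0), (2,1,2), (2,2,0), (2,2,2)}
[TSO] allowed = {(0,0,0), (0,0,2), (0,1,0), (0,1,2), (0,2,0), (0,2,2), (2,1,0), (2,1,2), (2,2,0), (2,2,2)}
[PSO] allowed = {(0,0,0), (0,0,2), (0,1,0), (0,1,2), (0,2,0), (0,2,2), (2,0,0), (2,0,2), (2,1,0), (2,1,2), (2,2,0), (2,2,2)}
target (0,0,0) ∈ {SC,TSO,PSO}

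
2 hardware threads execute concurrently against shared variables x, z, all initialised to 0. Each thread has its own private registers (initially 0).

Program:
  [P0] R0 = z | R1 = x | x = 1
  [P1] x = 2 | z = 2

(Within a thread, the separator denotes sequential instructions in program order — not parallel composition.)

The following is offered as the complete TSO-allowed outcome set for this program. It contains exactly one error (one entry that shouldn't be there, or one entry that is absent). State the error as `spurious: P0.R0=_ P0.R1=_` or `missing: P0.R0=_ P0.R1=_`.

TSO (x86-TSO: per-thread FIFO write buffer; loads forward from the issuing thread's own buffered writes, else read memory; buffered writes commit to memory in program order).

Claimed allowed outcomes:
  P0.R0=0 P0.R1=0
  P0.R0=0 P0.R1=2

outcome vector order: (P0.R0,P0.R1)
TSO: 3 outcomes — {<0 0>; <0 2>; <2 2>}
TSO∖claimed = {<2 2>}

missing: P0.R0=2 P0.R1=2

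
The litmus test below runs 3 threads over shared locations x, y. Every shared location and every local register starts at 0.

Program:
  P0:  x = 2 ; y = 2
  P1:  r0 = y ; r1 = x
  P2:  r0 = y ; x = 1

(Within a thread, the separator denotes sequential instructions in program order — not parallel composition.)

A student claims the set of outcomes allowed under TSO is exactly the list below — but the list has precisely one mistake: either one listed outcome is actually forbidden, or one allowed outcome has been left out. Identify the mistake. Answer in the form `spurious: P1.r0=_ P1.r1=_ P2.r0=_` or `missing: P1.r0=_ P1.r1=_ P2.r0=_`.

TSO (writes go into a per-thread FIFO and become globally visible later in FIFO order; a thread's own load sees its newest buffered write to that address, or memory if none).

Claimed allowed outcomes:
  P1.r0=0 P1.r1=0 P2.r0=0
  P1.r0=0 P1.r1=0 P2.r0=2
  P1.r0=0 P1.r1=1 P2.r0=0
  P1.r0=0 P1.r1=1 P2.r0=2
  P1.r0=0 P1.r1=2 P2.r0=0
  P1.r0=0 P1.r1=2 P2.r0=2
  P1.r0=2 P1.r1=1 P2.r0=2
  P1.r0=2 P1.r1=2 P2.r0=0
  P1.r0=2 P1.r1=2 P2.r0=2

outcome vector order: (P1.r0,P1.r1,P2.r0)
TSO (10): 000, 002, 010, 012, 020, 022, 210, 212, 220, 222
TSO∖claimed = {210}

missing: P1.r0=2 P1.r1=1 P2.r0=0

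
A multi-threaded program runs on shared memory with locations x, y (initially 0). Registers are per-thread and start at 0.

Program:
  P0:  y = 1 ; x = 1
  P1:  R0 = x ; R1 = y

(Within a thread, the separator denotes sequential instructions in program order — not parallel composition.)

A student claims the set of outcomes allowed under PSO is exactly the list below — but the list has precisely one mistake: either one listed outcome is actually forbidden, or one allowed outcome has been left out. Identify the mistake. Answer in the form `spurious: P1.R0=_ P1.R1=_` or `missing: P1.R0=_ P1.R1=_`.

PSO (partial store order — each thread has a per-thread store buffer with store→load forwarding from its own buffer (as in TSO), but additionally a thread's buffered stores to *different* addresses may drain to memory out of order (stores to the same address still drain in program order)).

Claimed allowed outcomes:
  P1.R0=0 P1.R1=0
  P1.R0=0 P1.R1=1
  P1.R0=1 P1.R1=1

outcome vector order: (P1.R0,P1.R1)
under PSO → <0 0>, <0 1>, <1 0>, <1 1>
PSO∖claimed = {<1 0>}

missing: P1.R0=1 P1.R1=0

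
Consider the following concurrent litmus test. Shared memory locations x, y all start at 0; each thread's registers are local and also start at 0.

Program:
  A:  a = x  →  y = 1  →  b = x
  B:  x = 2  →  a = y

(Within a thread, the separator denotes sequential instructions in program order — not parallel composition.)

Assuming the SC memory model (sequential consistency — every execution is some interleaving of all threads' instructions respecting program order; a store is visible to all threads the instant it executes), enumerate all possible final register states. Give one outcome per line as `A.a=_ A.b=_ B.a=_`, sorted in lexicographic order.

A.a=0 A.b=0 B.a=1
A.a=0 A.b=2 B.a=0
A.a=0 A.b=2 B.a=1
A.a=2 A.b=2 B.a=0
A.a=2 A.b=2 B.a=1

outcome vector order: (A.a,A.b,B.a)
|SC outcomes| = 5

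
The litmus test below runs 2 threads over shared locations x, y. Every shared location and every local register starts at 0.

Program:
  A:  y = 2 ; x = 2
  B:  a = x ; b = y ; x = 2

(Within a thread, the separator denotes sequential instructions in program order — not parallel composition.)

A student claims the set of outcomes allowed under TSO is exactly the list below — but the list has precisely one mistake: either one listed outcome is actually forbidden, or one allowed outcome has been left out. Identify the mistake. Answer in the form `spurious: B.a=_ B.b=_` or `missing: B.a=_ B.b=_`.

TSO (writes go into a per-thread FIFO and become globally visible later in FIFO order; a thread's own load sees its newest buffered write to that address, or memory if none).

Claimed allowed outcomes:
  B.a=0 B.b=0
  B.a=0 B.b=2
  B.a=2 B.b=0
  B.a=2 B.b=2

outcome vector order: (B.a,B.b)
TSO: 3 outcomes — {(0,0), (0,2), (2,2)}
claimed∖TSO = {(2,0)}

spurious: B.a=2 B.b=0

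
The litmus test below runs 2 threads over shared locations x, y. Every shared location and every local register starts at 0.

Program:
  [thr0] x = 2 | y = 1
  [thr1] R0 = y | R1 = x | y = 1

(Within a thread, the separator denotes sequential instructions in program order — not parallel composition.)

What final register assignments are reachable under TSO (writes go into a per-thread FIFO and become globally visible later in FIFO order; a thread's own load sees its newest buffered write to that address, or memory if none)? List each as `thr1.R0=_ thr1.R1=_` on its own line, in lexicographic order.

outcome vector order: (thr1.R0,thr1.R1)
|TSO outcomes| = 3

thr1.R0=0 thr1.R1=0
thr1.R0=0 thr1.R1=2
thr1.R0=1 thr1.R1=2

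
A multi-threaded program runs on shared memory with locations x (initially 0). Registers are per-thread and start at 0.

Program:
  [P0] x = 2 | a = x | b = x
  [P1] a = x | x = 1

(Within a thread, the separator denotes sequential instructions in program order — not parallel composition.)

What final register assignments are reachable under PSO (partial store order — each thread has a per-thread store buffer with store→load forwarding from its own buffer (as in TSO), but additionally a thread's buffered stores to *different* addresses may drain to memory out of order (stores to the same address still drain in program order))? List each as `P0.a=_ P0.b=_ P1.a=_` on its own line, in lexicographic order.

outcome vector order: (P0.a,P0.b,P1.a)
|PSO outcomes| = 6

P0.a=1 P0.b=1 P1.a=0
P0.a=1 P0.b=1 P1.a=2
P0.a=2 P0.b=1 P1.a=0
P0.a=2 P0.b=1 P1.a=2
P0.a=2 P0.b=2 P1.a=0
P0.a=2 P0.b=2 P1.a=2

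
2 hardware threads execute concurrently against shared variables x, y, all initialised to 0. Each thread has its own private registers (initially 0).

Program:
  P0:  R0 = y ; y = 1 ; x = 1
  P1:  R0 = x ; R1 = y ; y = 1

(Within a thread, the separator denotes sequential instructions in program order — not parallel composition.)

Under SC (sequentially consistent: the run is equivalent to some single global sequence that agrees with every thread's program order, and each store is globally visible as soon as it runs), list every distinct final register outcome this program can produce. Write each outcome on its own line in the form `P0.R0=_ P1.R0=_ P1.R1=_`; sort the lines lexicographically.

P0.R0=0 P1.R0=0 P1.R1=0
P0.R0=0 P1.R0=0 P1.R1=1
P0.R0=0 P1.R0=1 P1.R1=1
P0.R0=1 P1.R0=0 P1.R1=0

outcome vector order: (P0.R0,P1.R0,P1.R1)
|SC outcomes| = 4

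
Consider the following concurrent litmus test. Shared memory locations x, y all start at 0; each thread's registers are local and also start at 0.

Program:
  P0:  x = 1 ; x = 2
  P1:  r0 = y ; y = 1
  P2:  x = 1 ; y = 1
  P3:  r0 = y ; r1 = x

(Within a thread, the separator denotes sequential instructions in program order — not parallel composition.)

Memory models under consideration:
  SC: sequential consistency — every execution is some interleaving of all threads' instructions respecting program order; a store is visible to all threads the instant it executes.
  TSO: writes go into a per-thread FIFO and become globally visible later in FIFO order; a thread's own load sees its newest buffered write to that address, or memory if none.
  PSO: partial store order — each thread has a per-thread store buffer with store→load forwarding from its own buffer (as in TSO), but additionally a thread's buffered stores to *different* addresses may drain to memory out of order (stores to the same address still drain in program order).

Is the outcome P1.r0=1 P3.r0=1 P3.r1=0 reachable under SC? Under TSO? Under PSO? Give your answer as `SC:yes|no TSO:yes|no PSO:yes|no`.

SC:no TSO:no PSO:yes

outcome vector order: (P1.r0,P3.r0,P3.r1)
[SC] allowed = {0/0/0; 0/0/1; 0/0/2; 0/1/0; 0/1/1; 0/1/2; 1/0/0; 1/0/1; 1/0/2; 1/1/1; 1/1/2}
[TSO] allowed = {0/0/0; 0/0/1; 0/0/2; 0/1/0; 0/1/1; 0/1/2; 1/0/0; 1/0/1; 1/0/2; 1/1/1; 1/1/2}
[PSO] allowed = {0/0/0; 0/0/1; 0/0/2; 0/1/0; 0/1/1; 0/1/2; 1/0/0; 1/0/1; 1/0/2; 1/1/0; 1/1/1; 1/1/2}
target 1/1/0 ∈ {PSO}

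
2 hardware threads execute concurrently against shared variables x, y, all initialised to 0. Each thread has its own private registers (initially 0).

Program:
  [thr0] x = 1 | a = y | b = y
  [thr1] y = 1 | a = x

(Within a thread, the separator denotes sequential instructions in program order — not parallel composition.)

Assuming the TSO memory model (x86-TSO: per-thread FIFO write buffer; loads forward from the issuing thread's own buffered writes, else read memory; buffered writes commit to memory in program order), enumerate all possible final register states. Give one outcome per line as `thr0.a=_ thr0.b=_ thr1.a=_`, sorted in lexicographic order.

thr0.a=0 thr0.b=0 thr1.a=0
thr0.a=0 thr0.b=0 thr1.a=1
thr0.a=0 thr0.b=1 thr1.a=0
thr0.a=0 thr0.b=1 thr1.a=1
thr0.a=1 thr0.b=1 thr1.a=0
thr0.a=1 thr0.b=1 thr1.a=1

outcome vector order: (thr0.a,thr0.b,thr1.a)
|TSO outcomes| = 6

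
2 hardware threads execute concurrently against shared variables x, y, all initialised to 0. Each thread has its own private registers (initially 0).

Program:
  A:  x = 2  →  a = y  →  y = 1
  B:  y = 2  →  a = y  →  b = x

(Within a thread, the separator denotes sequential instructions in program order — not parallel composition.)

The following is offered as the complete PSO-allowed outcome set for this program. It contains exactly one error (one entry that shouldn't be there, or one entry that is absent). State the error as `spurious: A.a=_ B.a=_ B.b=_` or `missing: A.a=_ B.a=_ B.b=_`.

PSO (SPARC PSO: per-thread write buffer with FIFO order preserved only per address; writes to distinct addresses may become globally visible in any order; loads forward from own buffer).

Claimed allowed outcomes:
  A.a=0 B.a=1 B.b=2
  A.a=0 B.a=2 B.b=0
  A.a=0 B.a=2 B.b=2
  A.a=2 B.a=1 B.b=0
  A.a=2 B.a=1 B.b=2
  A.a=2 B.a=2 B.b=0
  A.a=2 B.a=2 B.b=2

missing: A.a=0 B.a=1 B.b=0

outcome vector order: (A.a,B.a,B.b)
PSO (8): <0 1 0>, <0 1 2>, <0 2 0>, <0 2 2>, <2 1 0>, <2 1 2>, <2 2 0>, <2 2 2>
PSO∖claimed = {<0 1 0>}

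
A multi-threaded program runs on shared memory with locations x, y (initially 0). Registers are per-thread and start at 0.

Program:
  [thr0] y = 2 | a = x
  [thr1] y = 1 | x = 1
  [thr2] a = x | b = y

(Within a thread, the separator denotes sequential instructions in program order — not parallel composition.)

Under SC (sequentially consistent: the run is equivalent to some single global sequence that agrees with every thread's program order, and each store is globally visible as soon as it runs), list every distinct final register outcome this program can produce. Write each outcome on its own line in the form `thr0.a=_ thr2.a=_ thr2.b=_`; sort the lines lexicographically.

thr0.a=0 thr2.a=0 thr2.b=0
thr0.a=0 thr2.a=0 thr2.b=1
thr0.a=0 thr2.a=0 thr2.b=2
thr0.a=0 thr2.a=1 thr2.b=1
thr0.a=0 thr2.a=1 thr2.b=2
thr0.a=1 thr2.a=0 thr2.b=0
thr0.a=1 thr2.a=0 thr2.b=1
thr0.a=1 thr2.a=0 thr2.b=2
thr0.a=1 thr2.a=1 thr2.b=1
thr0.a=1 thr2.a=1 thr2.b=2

outcome vector order: (thr0.a,thr2.a,thr2.b)
|SC outcomes| = 10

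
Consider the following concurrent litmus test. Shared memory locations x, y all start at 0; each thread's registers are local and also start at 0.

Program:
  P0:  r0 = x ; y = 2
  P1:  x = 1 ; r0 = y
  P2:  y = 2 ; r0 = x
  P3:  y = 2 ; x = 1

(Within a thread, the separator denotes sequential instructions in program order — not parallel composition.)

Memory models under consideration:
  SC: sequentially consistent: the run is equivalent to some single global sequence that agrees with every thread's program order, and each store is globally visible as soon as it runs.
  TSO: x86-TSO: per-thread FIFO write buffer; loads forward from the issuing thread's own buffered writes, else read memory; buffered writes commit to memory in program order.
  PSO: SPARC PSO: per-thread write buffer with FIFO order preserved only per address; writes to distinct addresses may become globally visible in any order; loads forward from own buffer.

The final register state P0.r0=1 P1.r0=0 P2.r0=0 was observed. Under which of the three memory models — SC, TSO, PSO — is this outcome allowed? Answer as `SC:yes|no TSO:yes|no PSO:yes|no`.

SC:no TSO:yes PSO:yes

outcome vector order: (P0.r0,P1.r0,P2.r0)
[SC] allowed = {<0 0 1>, <0 2 0>, <0 2 1>, <1 0 1>, <1 2 0>, <1 2 1>}
[TSO] allowed = {<0 0 0>, <0 0 1>, <0 2 0>, <0 2 1>, <1 0 0>, <1 0 1>, <1 2 0>, <1 2 1>}
[PSO] allowed = {<0 0 0>, <0 0 1>, <0 2 0>, <0 2 1>, <1 0 0>, <1 0 1>, <1 2 0>, <1 2 1>}
target <1 0 0> ∈ {TSO,PSO}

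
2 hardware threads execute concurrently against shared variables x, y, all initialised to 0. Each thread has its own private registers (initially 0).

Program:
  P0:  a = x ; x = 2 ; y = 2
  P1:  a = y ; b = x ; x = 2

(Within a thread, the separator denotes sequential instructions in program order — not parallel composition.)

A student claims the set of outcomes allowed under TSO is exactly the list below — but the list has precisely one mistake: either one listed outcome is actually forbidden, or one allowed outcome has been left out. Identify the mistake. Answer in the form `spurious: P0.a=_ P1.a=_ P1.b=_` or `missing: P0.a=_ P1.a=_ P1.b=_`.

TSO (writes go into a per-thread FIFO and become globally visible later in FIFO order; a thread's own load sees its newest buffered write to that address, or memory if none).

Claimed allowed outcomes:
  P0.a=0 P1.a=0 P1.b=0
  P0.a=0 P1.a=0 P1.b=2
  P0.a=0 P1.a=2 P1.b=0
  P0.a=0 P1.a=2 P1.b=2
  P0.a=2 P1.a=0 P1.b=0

outcome vector order: (P0.a,P1.a,P1.b)
[TSO] allowed = {000 002 022 200}
claimed∖TSO = {020}

spurious: P0.a=0 P1.a=2 P1.b=0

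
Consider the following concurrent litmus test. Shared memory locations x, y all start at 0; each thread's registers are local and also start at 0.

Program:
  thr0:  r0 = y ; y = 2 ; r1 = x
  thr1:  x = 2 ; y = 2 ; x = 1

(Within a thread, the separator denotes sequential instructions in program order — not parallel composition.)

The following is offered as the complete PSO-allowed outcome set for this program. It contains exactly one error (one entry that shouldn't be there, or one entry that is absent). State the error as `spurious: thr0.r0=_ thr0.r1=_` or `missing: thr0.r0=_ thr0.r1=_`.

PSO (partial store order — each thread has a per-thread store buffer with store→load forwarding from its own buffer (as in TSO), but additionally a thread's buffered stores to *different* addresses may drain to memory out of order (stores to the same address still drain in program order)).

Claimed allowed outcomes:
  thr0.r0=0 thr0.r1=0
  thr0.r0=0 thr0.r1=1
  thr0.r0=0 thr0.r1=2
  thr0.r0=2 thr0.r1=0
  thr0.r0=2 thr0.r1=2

outcome vector order: (thr0.r0,thr0.r1)
[PSO] allowed = {(0,0) (0,1) (0,2) (2,0) (2,1) (2,2)}
PSO∖claimed = {(2,1)}

missing: thr0.r0=2 thr0.r1=1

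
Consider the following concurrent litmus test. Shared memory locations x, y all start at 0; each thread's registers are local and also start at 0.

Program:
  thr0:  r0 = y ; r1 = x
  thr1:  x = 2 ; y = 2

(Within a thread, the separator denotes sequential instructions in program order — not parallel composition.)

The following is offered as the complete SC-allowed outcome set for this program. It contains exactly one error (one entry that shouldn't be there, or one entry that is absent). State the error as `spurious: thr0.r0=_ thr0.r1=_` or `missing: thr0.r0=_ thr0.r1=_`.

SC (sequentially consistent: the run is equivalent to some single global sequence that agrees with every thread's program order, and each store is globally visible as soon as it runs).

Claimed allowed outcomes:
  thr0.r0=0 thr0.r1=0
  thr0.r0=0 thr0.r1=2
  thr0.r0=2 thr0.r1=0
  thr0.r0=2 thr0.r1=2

outcome vector order: (thr0.r0,thr0.r1)
under SC → (0,0); (0,2); (2,2)
claimed∖SC = {(2,0)}

spurious: thr0.r0=2 thr0.r1=0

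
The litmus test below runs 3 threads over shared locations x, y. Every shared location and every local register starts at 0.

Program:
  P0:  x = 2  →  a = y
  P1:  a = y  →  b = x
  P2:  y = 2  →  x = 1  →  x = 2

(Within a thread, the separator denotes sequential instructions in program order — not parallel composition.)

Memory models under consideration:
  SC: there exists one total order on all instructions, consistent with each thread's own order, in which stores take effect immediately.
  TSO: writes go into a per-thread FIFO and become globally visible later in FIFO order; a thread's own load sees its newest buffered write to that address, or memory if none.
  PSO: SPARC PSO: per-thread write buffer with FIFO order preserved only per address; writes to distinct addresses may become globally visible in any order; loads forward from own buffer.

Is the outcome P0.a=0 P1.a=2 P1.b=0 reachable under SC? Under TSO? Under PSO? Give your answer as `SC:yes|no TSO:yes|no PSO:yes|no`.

outcome vector order: (P0.a,P1.a,P1.b)
[SC] allowed = {0/0/0, 0/0/1, 0/0/2, 0/2/1, 0/2/2, 2/0/0, 2/0/1, 2/0/2, 2/2/0, 2/2/1, 2/2/2}
[TSO] allowed = {0/0/0, 0/0/1, 0/0/2, 0/2/0, 0/2/1, 0/2/2, 2/0/0, 2/0/1, 2/0/2, 2/2/0, 2/2/1, 2/2/2}
[PSO] allowed = {0/0/0, 0/0/1, 0/0/2, 0/2/0, 0/2/1, 0/2/2, 2/0/0, 2/0/1, 2/0/2, 2/2/0, 2/2/1, 2/2/2}
target 0/2/0 ∈ {TSO,PSO}

SC:no TSO:yes PSO:yes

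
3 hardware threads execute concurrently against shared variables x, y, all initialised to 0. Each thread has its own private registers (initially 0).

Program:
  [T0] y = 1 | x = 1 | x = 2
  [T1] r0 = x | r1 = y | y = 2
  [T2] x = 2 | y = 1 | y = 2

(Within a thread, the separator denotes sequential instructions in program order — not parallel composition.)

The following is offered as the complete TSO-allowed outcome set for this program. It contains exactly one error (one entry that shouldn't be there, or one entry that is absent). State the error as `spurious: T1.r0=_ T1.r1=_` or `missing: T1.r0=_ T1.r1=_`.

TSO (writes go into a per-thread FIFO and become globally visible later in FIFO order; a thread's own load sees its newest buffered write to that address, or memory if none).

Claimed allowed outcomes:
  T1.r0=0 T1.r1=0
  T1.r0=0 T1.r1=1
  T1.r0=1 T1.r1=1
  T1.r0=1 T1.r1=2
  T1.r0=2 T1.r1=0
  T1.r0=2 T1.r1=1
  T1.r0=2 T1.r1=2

outcome vector order: (T1.r0,T1.r1)
TSO (8): 00; 01; 02; 11; 12; 20; 21; 22
TSO∖claimed = {02}

missing: T1.r0=0 T1.r1=2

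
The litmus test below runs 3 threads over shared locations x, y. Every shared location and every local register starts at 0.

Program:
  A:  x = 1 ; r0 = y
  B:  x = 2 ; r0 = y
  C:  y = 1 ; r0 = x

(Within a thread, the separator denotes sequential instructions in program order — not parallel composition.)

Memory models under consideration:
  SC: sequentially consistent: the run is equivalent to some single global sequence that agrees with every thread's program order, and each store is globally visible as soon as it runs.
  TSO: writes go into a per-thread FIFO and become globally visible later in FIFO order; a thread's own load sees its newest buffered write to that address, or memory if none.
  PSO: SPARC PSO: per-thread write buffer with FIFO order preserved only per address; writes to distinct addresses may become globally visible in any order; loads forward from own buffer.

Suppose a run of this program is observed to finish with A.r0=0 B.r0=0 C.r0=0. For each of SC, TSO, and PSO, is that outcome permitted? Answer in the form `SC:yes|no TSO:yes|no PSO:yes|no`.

outcome vector order: (A.r0,B.r0,C.r0)
[SC] allowed = {(0,0,1) (0,0,2) (0,1,1) (0,1,2) (1,0,1) (1,0,2) (1,1,0) (1,1,1) (1,1,2)}
[TSO] allowed = {(0,0,0) (0,0,1) (0,0,2) (0,1,0) (0,1,1) (0,1,2) (1,0,0) (1,0,1) (1,0,2) (1,1,0) (1,1,1) (1,1,2)}
[PSO] allowed = {(0,0,0) (0,0,1) (0,0,2) (0,1,0) (0,1,1) (0,1,2) (1,0,0) (1,0,1) (1,0,2) (1,1,0) (1,1,1) (1,1,2)}
target (0,0,0) ∈ {TSO,PSO}

SC:no TSO:yes PSO:yes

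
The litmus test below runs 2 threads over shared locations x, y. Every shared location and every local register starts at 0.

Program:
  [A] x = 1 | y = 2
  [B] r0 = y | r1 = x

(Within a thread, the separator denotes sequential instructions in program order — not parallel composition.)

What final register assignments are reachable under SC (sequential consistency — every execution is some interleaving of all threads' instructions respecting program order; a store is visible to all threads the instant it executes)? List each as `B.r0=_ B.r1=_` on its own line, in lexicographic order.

B.r0=0 B.r1=0
B.r0=0 B.r1=1
B.r0=2 B.r1=1

outcome vector order: (B.r0,B.r1)
|SC outcomes| = 3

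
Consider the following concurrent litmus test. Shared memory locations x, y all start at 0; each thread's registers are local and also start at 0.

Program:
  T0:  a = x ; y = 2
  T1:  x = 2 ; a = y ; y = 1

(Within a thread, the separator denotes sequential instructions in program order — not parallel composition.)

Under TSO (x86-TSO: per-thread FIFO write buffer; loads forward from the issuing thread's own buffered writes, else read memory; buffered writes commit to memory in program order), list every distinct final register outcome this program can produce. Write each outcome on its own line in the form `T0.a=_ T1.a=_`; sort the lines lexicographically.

outcome vector order: (T0.a,T1.a)
|TSO outcomes| = 4

T0.a=0 T1.a=0
T0.a=0 T1.a=2
T0.a=2 T1.a=0
T0.a=2 T1.a=2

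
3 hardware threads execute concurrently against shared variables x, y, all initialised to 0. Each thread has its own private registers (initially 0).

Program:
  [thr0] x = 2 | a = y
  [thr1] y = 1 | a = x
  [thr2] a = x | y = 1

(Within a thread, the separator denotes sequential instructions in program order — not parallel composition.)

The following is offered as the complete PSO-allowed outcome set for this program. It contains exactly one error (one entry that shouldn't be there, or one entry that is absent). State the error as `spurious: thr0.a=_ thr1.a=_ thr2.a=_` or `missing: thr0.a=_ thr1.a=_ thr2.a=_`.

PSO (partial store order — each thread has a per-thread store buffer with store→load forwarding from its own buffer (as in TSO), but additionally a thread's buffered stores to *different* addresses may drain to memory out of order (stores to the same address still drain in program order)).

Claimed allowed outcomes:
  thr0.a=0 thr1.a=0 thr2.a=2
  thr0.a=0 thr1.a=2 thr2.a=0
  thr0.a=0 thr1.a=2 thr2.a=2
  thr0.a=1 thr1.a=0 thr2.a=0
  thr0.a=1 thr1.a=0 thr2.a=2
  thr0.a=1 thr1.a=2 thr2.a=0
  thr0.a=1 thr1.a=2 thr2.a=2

missing: thr0.a=0 thr1.a=0 thr2.a=0

outcome vector order: (thr0.a,thr1.a,thr2.a)
PSO: 8 outcomes — {000; 002; 020; 022; 100; 102; 120; 122}
PSO∖claimed = {000}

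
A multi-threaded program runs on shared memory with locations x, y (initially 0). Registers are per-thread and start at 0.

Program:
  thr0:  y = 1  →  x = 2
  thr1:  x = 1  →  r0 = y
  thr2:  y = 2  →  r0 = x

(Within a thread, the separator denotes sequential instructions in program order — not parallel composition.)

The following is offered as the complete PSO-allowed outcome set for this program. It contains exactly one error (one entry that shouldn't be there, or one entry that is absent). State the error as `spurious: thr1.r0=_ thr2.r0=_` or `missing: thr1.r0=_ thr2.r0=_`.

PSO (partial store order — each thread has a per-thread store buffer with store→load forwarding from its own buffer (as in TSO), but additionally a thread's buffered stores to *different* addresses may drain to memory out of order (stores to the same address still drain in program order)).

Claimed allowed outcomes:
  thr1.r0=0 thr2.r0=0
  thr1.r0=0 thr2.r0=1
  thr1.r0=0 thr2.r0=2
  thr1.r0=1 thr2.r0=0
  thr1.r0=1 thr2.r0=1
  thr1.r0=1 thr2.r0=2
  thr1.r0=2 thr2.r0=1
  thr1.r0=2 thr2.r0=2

outcome vector order: (thr1.r0,thr2.r0)
PSO: 9 outcomes — {00 01 02 10 11 12 20 21 22}
PSO∖claimed = {20}

missing: thr1.r0=2 thr2.r0=0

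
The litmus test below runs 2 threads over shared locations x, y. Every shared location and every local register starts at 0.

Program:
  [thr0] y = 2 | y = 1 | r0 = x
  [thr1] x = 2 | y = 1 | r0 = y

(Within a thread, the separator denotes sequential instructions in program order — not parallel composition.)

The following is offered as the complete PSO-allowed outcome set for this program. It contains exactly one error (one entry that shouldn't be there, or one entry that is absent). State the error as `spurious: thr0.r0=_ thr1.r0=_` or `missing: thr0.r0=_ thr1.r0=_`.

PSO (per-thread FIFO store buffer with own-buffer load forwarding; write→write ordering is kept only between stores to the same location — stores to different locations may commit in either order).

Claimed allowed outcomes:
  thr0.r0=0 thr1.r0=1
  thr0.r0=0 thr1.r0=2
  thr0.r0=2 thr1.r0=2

missing: thr0.r0=2 thr1.r0=1

outcome vector order: (thr0.r0,thr1.r0)
under PSO → 01, 02, 21, 22
PSO∖claimed = {21}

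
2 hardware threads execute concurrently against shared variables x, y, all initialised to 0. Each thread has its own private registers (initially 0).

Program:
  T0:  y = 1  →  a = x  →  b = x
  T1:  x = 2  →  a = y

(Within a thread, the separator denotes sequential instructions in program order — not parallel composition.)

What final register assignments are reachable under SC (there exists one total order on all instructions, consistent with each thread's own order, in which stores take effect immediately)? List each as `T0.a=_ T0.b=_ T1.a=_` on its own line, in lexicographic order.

T0.a=0 T0.b=0 T1.a=1
T0.a=0 T0.b=2 T1.a=1
T0.a=2 T0.b=2 T1.a=0
T0.a=2 T0.b=2 T1.a=1

outcome vector order: (T0.a,T0.b,T1.a)
|SC outcomes| = 4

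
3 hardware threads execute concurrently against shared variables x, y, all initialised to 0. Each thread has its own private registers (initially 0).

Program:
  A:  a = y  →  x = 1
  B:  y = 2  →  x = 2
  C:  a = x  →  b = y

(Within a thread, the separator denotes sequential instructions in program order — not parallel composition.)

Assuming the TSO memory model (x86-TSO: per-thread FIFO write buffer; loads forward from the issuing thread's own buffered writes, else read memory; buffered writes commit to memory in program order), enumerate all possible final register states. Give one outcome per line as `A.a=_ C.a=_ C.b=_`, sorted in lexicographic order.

A.a=0 C.a=0 C.b=0
A.a=0 C.a=0 C.b=2
A.a=0 C.a=1 C.b=0
A.a=0 C.a=1 C.b=2
A.a=0 C.a=2 C.b=2
A.a=2 C.a=0 C.b=0
A.a=2 C.a=0 C.b=2
A.a=2 C.a=1 C.b=2
A.a=2 C.a=2 C.b=2

outcome vector order: (A.a,C.a,C.b)
|TSO outcomes| = 9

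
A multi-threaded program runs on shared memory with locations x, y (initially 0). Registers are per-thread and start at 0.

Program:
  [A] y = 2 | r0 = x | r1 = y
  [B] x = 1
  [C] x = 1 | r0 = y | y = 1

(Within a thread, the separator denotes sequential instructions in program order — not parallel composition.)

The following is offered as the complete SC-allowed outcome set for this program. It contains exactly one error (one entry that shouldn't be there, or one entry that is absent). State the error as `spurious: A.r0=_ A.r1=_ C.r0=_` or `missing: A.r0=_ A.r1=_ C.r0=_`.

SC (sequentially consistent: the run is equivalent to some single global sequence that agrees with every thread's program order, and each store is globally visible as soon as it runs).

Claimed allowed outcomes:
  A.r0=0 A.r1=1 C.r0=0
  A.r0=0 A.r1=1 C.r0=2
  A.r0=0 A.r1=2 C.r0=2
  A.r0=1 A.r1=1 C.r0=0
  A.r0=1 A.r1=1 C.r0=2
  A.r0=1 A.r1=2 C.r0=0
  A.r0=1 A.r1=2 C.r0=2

outcome vector order: (A.r0,A.r1,C.r0)
SC: 6 outcomes — {012; 022; 110; 112; 120; 122}
claimed∖SC = {010}

spurious: A.r0=0 A.r1=1 C.r0=0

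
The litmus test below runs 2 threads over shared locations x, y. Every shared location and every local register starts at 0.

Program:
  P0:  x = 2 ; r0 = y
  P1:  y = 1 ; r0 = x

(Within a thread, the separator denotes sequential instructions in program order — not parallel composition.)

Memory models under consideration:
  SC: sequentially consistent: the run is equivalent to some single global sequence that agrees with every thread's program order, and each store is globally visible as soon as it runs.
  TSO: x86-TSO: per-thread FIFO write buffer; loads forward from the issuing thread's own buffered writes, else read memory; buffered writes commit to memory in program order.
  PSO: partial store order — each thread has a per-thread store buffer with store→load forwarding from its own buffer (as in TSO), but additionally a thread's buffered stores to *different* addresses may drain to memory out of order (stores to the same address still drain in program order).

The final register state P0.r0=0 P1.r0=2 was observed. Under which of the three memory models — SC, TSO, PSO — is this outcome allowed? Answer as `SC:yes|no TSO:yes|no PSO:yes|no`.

outcome vector order: (P0.r0,P1.r0)
SC (3): (0,2), (1,0), (1,2)
TSO (4): (0,0), (0,2), (1,0), (1,2)
PSO (4): (0,0), (0,2), (1,0), (1,2)
target (0,2) ∈ {SC,TSO,PSO}

SC:yes TSO:yes PSO:yes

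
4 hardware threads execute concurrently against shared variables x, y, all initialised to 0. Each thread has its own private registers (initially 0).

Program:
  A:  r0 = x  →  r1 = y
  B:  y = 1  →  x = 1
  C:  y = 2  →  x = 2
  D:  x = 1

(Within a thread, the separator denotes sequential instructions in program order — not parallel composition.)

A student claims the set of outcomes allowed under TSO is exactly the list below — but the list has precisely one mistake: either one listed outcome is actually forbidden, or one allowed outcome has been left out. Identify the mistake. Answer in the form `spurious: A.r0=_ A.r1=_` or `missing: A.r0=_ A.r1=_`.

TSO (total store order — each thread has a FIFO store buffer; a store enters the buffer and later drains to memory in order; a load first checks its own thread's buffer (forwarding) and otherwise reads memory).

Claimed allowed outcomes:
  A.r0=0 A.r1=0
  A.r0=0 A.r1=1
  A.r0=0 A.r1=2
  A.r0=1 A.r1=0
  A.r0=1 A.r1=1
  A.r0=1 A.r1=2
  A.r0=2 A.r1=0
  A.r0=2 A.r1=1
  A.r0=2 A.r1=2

spurious: A.r0=2 A.r1=0

outcome vector order: (A.r0,A.r1)
TSO (8): <0 0>, <0 1>, <0 2>, <1 0>, <1 1>, <1 2>, <2 1>, <2 2>
claimed∖TSO = {<2 0>}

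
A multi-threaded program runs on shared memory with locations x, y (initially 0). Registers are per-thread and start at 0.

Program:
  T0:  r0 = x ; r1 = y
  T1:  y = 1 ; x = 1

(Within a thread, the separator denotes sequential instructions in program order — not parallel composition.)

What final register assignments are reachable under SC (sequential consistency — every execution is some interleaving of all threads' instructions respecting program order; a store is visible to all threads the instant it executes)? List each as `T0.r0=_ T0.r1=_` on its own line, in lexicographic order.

outcome vector order: (T0.r0,T0.r1)
|SC outcomes| = 3

T0.r0=0 T0.r1=0
T0.r0=0 T0.r1=1
T0.r0=1 T0.r1=1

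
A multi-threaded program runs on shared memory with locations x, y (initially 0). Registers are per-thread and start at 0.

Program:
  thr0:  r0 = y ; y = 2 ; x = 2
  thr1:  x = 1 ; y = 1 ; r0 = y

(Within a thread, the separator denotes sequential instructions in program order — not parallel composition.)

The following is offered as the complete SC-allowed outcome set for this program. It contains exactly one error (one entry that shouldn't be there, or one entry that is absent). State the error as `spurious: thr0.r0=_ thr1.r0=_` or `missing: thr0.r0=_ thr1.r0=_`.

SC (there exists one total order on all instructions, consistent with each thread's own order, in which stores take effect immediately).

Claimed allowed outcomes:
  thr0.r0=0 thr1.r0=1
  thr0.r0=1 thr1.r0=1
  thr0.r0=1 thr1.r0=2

outcome vector order: (thr0.r0,thr1.r0)
[SC] allowed = {01, 02, 11, 12}
SC∖claimed = {02}

missing: thr0.r0=0 thr1.r0=2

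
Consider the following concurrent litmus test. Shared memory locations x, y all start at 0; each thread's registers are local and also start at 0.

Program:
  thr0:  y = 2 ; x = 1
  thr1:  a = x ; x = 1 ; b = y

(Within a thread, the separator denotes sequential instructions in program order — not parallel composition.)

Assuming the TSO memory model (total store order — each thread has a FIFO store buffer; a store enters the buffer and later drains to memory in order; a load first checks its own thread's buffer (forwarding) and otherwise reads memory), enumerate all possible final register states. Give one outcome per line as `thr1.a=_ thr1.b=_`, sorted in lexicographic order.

thr1.a=0 thr1.b=0
thr1.a=0 thr1.b=2
thr1.a=1 thr1.b=2

outcome vector order: (thr1.a,thr1.b)
|TSO outcomes| = 3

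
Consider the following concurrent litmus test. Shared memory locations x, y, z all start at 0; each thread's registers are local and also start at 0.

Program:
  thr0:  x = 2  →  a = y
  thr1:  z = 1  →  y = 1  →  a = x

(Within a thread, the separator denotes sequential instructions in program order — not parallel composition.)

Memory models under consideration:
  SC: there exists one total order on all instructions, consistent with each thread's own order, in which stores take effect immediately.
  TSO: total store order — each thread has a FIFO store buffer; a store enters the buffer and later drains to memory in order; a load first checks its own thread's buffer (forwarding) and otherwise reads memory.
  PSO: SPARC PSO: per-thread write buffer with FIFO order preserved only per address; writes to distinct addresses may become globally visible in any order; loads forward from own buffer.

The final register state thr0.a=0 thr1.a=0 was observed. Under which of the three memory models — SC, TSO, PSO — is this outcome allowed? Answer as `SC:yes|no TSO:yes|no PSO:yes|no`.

outcome vector order: (thr0.a,thr1.a)
SC: 3 outcomes — {<0 2> <1 0> <1 2>}
TSO: 4 outcomes — {<0 0> <0 2> <1 0> <1 2>}
PSO: 4 outcomes — {<0 0> <0 2> <1 0> <1 2>}
target <0 0> ∈ {TSO,PSO}

SC:no TSO:yes PSO:yes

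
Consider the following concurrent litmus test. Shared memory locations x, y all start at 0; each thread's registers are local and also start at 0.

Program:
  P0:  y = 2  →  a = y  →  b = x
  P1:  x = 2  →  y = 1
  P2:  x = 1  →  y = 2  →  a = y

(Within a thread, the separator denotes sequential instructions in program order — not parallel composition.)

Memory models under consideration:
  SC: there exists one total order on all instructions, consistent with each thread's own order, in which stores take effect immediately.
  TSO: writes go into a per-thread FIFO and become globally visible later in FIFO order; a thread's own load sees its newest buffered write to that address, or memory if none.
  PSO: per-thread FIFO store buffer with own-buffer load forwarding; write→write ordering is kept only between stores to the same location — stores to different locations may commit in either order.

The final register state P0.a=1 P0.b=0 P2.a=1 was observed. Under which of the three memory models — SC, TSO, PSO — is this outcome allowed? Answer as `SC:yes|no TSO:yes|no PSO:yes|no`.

SC:no TSO:no PSO:yes

outcome vector order: (P0.a,P0.b,P2.a)
under SC → (1,1,1), (1,1,2), (1,2,1), (1,2,2), (2,0,1), (2,0,2), (2,1,1), (2,1,2), (2,2,1), (2,2,2)
under TSO → (1,1,1), (1,1,2), (1,2,1), (1,2,2), (2,0,1), (2,0,2), (2,1,1), (2,1,2), (2,2,1), (2,2,2)
under PSO → (1,0,1), (1,0,2), (1,1,1), (1,1,2), (1,2,1), (1,2,2), (2,0,1), (2,0,2), (2,1,1), (2,1,2), (2,2,1), (2,2,2)
target (1,0,1) ∈ {PSO}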